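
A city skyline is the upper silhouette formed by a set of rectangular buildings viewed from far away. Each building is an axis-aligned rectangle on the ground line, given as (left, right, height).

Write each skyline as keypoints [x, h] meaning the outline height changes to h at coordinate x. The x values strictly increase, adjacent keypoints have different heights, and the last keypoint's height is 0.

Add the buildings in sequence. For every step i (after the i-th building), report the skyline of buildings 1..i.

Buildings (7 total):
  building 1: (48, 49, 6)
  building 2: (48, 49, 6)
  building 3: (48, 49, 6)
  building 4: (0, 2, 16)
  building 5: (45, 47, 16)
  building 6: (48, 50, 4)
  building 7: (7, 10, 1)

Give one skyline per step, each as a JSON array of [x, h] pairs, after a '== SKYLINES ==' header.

== SKYLINES ==
[[48,6],[49,0]]
[[48,6],[49,0]]
[[48,6],[49,0]]
[[0,16],[2,0],[48,6],[49,0]]
[[0,16],[2,0],[45,16],[47,0],[48,6],[49,0]]
[[0,16],[2,0],[45,16],[47,0],[48,6],[49,4],[50,0]]
[[0,16],[2,0],[7,1],[10,0],[45,16],[47,0],[48,6],[49,4],[50,0]]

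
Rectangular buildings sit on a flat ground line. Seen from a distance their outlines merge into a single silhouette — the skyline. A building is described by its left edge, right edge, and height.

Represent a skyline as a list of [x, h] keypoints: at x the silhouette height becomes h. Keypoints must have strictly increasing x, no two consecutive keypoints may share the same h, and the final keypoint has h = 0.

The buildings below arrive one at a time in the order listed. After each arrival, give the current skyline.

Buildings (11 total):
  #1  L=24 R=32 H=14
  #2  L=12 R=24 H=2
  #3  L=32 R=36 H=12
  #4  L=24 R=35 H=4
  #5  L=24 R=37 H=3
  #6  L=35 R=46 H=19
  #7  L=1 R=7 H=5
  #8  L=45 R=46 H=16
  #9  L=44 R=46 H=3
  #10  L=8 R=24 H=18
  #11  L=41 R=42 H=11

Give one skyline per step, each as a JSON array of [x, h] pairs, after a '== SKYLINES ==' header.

== SKYLINES ==
[[24,14],[32,0]]
[[12,2],[24,14],[32,0]]
[[12,2],[24,14],[32,12],[36,0]]
[[12,2],[24,14],[32,12],[36,0]]
[[12,2],[24,14],[32,12],[36,3],[37,0]]
[[12,2],[24,14],[32,12],[35,19],[46,0]]
[[1,5],[7,0],[12,2],[24,14],[32,12],[35,19],[46,0]]
[[1,5],[7,0],[12,2],[24,14],[32,12],[35,19],[46,0]]
[[1,5],[7,0],[12,2],[24,14],[32,12],[35,19],[46,0]]
[[1,5],[7,0],[8,18],[24,14],[32,12],[35,19],[46,0]]
[[1,5],[7,0],[8,18],[24,14],[32,12],[35,19],[46,0]]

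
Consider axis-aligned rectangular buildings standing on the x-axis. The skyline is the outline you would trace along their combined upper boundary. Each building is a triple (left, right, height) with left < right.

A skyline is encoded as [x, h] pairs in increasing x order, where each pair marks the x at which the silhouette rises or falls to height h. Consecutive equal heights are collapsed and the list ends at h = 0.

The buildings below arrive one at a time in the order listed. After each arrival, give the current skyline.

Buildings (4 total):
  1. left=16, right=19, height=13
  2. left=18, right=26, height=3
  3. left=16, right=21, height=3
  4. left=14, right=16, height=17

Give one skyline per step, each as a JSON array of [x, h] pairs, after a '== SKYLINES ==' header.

== SKYLINES ==
[[16,13],[19,0]]
[[16,13],[19,3],[26,0]]
[[16,13],[19,3],[26,0]]
[[14,17],[16,13],[19,3],[26,0]]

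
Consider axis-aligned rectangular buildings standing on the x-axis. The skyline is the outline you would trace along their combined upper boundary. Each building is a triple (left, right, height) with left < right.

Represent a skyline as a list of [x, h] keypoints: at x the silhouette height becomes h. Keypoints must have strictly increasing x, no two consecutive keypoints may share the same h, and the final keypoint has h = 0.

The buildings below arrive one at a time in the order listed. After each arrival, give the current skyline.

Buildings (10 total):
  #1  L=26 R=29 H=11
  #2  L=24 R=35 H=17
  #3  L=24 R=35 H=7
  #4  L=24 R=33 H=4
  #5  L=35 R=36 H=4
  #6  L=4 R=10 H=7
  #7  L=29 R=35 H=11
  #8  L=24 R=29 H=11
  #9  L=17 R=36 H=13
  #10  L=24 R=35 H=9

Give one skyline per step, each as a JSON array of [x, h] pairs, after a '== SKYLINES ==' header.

== SKYLINES ==
[[26,11],[29,0]]
[[24,17],[35,0]]
[[24,17],[35,0]]
[[24,17],[35,0]]
[[24,17],[35,4],[36,0]]
[[4,7],[10,0],[24,17],[35,4],[36,0]]
[[4,7],[10,0],[24,17],[35,4],[36,0]]
[[4,7],[10,0],[24,17],[35,4],[36,0]]
[[4,7],[10,0],[17,13],[24,17],[35,13],[36,0]]
[[4,7],[10,0],[17,13],[24,17],[35,13],[36,0]]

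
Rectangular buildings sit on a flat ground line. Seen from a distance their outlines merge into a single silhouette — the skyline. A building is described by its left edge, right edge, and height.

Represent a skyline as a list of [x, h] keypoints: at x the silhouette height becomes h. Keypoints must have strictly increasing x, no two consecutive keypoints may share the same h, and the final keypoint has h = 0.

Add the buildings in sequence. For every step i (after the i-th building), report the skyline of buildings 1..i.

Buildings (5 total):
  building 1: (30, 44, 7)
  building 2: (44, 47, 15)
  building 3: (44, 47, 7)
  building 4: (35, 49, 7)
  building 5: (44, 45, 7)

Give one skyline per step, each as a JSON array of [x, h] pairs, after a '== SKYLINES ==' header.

== SKYLINES ==
[[30,7],[44,0]]
[[30,7],[44,15],[47,0]]
[[30,7],[44,15],[47,0]]
[[30,7],[44,15],[47,7],[49,0]]
[[30,7],[44,15],[47,7],[49,0]]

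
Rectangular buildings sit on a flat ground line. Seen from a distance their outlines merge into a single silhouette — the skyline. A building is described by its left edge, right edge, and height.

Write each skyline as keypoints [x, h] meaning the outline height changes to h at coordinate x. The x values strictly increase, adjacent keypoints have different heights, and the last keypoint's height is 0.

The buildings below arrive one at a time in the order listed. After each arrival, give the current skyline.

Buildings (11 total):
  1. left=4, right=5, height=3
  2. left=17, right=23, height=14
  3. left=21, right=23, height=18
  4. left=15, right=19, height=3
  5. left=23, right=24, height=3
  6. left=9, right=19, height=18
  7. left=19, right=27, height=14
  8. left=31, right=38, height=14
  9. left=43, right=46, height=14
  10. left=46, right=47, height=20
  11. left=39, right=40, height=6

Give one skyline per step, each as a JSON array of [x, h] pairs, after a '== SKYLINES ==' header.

== SKYLINES ==
[[4,3],[5,0]]
[[4,3],[5,0],[17,14],[23,0]]
[[4,3],[5,0],[17,14],[21,18],[23,0]]
[[4,3],[5,0],[15,3],[17,14],[21,18],[23,0]]
[[4,3],[5,0],[15,3],[17,14],[21,18],[23,3],[24,0]]
[[4,3],[5,0],[9,18],[19,14],[21,18],[23,3],[24,0]]
[[4,3],[5,0],[9,18],[19,14],[21,18],[23,14],[27,0]]
[[4,3],[5,0],[9,18],[19,14],[21,18],[23,14],[27,0],[31,14],[38,0]]
[[4,3],[5,0],[9,18],[19,14],[21,18],[23,14],[27,0],[31,14],[38,0],[43,14],[46,0]]
[[4,3],[5,0],[9,18],[19,14],[21,18],[23,14],[27,0],[31,14],[38,0],[43,14],[46,20],[47,0]]
[[4,3],[5,0],[9,18],[19,14],[21,18],[23,14],[27,0],[31,14],[38,0],[39,6],[40,0],[43,14],[46,20],[47,0]]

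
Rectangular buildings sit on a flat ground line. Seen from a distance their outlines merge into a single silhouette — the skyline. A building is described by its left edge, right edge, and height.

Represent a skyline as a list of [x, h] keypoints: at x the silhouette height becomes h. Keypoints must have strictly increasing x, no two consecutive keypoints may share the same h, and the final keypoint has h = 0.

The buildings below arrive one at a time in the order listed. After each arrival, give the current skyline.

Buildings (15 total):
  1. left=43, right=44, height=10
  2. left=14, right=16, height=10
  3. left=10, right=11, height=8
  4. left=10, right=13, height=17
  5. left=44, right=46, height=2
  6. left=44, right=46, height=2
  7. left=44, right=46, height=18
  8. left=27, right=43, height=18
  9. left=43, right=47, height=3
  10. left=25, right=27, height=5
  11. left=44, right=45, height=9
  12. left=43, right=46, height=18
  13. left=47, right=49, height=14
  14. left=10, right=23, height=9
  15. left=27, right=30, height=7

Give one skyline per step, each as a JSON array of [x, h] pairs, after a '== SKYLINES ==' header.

== SKYLINES ==
[[43,10],[44,0]]
[[14,10],[16,0],[43,10],[44,0]]
[[10,8],[11,0],[14,10],[16,0],[43,10],[44,0]]
[[10,17],[13,0],[14,10],[16,0],[43,10],[44,0]]
[[10,17],[13,0],[14,10],[16,0],[43,10],[44,2],[46,0]]
[[10,17],[13,0],[14,10],[16,0],[43,10],[44,2],[46,0]]
[[10,17],[13,0],[14,10],[16,0],[43,10],[44,18],[46,0]]
[[10,17],[13,0],[14,10],[16,0],[27,18],[43,10],[44,18],[46,0]]
[[10,17],[13,0],[14,10],[16,0],[27,18],[43,10],[44,18],[46,3],[47,0]]
[[10,17],[13,0],[14,10],[16,0],[25,5],[27,18],[43,10],[44,18],[46,3],[47,0]]
[[10,17],[13,0],[14,10],[16,0],[25,5],[27,18],[43,10],[44,18],[46,3],[47,0]]
[[10,17],[13,0],[14,10],[16,0],[25,5],[27,18],[46,3],[47,0]]
[[10,17],[13,0],[14,10],[16,0],[25,5],[27,18],[46,3],[47,14],[49,0]]
[[10,17],[13,9],[14,10],[16,9],[23,0],[25,5],[27,18],[46,3],[47,14],[49,0]]
[[10,17],[13,9],[14,10],[16,9],[23,0],[25,5],[27,18],[46,3],[47,14],[49,0]]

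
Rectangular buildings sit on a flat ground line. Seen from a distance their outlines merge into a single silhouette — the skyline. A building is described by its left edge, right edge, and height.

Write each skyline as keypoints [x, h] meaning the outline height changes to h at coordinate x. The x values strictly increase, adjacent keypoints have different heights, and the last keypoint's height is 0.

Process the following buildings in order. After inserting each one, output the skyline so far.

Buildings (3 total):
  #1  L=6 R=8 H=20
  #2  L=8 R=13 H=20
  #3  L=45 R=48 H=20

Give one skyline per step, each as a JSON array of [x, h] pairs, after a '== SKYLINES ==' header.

== SKYLINES ==
[[6,20],[8,0]]
[[6,20],[13,0]]
[[6,20],[13,0],[45,20],[48,0]]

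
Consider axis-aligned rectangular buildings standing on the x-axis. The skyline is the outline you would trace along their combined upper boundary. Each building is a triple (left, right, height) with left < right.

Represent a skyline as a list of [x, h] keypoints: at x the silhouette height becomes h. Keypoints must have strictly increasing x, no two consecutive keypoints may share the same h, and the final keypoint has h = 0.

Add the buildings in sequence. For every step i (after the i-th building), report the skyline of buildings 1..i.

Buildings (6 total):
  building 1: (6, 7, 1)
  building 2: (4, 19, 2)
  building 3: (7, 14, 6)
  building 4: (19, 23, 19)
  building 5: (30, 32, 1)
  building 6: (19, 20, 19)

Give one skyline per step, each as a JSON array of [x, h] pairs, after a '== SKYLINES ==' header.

== SKYLINES ==
[[6,1],[7,0]]
[[4,2],[19,0]]
[[4,2],[7,6],[14,2],[19,0]]
[[4,2],[7,6],[14,2],[19,19],[23,0]]
[[4,2],[7,6],[14,2],[19,19],[23,0],[30,1],[32,0]]
[[4,2],[7,6],[14,2],[19,19],[23,0],[30,1],[32,0]]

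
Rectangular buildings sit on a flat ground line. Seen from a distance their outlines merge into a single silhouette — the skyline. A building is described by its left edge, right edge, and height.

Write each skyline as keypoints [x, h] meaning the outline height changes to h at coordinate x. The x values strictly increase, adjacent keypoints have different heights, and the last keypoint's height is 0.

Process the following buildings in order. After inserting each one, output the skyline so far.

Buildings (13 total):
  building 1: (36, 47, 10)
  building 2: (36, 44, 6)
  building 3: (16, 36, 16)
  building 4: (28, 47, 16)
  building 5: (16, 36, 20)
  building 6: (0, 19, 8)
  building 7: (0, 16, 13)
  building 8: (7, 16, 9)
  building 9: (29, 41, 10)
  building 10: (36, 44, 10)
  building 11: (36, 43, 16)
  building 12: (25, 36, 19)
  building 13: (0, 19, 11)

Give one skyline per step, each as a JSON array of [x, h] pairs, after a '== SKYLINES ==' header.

== SKYLINES ==
[[36,10],[47,0]]
[[36,10],[47,0]]
[[16,16],[36,10],[47,0]]
[[16,16],[47,0]]
[[16,20],[36,16],[47,0]]
[[0,8],[16,20],[36,16],[47,0]]
[[0,13],[16,20],[36,16],[47,0]]
[[0,13],[16,20],[36,16],[47,0]]
[[0,13],[16,20],[36,16],[47,0]]
[[0,13],[16,20],[36,16],[47,0]]
[[0,13],[16,20],[36,16],[47,0]]
[[0,13],[16,20],[36,16],[47,0]]
[[0,13],[16,20],[36,16],[47,0]]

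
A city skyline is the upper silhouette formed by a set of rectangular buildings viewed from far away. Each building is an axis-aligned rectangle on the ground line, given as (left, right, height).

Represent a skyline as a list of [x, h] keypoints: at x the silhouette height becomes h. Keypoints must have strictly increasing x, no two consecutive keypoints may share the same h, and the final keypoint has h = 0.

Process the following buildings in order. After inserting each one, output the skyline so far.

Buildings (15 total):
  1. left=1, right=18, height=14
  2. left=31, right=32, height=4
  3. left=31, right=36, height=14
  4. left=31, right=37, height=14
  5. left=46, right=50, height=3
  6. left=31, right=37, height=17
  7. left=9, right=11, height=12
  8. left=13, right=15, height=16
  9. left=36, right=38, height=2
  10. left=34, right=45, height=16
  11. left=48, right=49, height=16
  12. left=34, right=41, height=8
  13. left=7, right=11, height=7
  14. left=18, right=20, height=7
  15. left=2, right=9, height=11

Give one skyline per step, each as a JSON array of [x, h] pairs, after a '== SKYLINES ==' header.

== SKYLINES ==
[[1,14],[18,0]]
[[1,14],[18,0],[31,4],[32,0]]
[[1,14],[18,0],[31,14],[36,0]]
[[1,14],[18,0],[31,14],[37,0]]
[[1,14],[18,0],[31,14],[37,0],[46,3],[50,0]]
[[1,14],[18,0],[31,17],[37,0],[46,3],[50,0]]
[[1,14],[18,0],[31,17],[37,0],[46,3],[50,0]]
[[1,14],[13,16],[15,14],[18,0],[31,17],[37,0],[46,3],[50,0]]
[[1,14],[13,16],[15,14],[18,0],[31,17],[37,2],[38,0],[46,3],[50,0]]
[[1,14],[13,16],[15,14],[18,0],[31,17],[37,16],[45,0],[46,3],[50,0]]
[[1,14],[13,16],[15,14],[18,0],[31,17],[37,16],[45,0],[46,3],[48,16],[49,3],[50,0]]
[[1,14],[13,16],[15,14],[18,0],[31,17],[37,16],[45,0],[46,3],[48,16],[49,3],[50,0]]
[[1,14],[13,16],[15,14],[18,0],[31,17],[37,16],[45,0],[46,3],[48,16],[49,3],[50,0]]
[[1,14],[13,16],[15,14],[18,7],[20,0],[31,17],[37,16],[45,0],[46,3],[48,16],[49,3],[50,0]]
[[1,14],[13,16],[15,14],[18,7],[20,0],[31,17],[37,16],[45,0],[46,3],[48,16],[49,3],[50,0]]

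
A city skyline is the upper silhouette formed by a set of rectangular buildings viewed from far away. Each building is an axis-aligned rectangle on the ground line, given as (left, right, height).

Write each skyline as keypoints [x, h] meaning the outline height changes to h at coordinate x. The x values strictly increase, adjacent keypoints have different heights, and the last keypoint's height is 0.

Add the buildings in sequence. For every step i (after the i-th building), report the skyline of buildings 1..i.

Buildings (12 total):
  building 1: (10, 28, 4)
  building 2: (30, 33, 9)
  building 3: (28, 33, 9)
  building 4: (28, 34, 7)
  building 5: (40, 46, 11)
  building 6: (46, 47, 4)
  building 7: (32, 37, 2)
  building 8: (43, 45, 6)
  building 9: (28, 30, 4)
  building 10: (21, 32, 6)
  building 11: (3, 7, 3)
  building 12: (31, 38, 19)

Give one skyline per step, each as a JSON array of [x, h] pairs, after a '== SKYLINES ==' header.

== SKYLINES ==
[[10,4],[28,0]]
[[10,4],[28,0],[30,9],[33,0]]
[[10,4],[28,9],[33,0]]
[[10,4],[28,9],[33,7],[34,0]]
[[10,4],[28,9],[33,7],[34,0],[40,11],[46,0]]
[[10,4],[28,9],[33,7],[34,0],[40,11],[46,4],[47,0]]
[[10,4],[28,9],[33,7],[34,2],[37,0],[40,11],[46,4],[47,0]]
[[10,4],[28,9],[33,7],[34,2],[37,0],[40,11],[46,4],[47,0]]
[[10,4],[28,9],[33,7],[34,2],[37,0],[40,11],[46,4],[47,0]]
[[10,4],[21,6],[28,9],[33,7],[34,2],[37,0],[40,11],[46,4],[47,0]]
[[3,3],[7,0],[10,4],[21,6],[28,9],[33,7],[34,2],[37,0],[40,11],[46,4],[47,0]]
[[3,3],[7,0],[10,4],[21,6],[28,9],[31,19],[38,0],[40,11],[46,4],[47,0]]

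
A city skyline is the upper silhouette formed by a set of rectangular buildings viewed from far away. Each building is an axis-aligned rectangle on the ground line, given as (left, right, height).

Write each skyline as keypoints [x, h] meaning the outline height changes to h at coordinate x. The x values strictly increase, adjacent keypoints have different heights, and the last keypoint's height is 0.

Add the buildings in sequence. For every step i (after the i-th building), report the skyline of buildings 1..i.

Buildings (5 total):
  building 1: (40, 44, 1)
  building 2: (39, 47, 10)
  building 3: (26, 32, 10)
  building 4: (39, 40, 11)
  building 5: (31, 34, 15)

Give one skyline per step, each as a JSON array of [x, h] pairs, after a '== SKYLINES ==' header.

== SKYLINES ==
[[40,1],[44,0]]
[[39,10],[47,0]]
[[26,10],[32,0],[39,10],[47,0]]
[[26,10],[32,0],[39,11],[40,10],[47,0]]
[[26,10],[31,15],[34,0],[39,11],[40,10],[47,0]]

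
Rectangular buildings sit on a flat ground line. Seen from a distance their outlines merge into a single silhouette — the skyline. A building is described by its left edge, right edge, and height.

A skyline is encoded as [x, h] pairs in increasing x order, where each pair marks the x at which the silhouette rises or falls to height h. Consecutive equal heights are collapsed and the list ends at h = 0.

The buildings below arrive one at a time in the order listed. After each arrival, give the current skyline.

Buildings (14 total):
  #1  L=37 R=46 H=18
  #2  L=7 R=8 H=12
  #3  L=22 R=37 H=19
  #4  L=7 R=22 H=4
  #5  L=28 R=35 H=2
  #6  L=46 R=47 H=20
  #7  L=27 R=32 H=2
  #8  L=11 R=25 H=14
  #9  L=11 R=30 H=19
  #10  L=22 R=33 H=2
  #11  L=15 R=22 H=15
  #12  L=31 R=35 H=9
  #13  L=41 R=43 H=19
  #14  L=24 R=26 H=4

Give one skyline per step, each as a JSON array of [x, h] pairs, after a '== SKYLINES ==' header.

== SKYLINES ==
[[37,18],[46,0]]
[[7,12],[8,0],[37,18],[46,0]]
[[7,12],[8,0],[22,19],[37,18],[46,0]]
[[7,12],[8,4],[22,19],[37,18],[46,0]]
[[7,12],[8,4],[22,19],[37,18],[46,0]]
[[7,12],[8,4],[22,19],[37,18],[46,20],[47,0]]
[[7,12],[8,4],[22,19],[37,18],[46,20],[47,0]]
[[7,12],[8,4],[11,14],[22,19],[37,18],[46,20],[47,0]]
[[7,12],[8,4],[11,19],[37,18],[46,20],[47,0]]
[[7,12],[8,4],[11,19],[37,18],[46,20],[47,0]]
[[7,12],[8,4],[11,19],[37,18],[46,20],[47,0]]
[[7,12],[8,4],[11,19],[37,18],[46,20],[47,0]]
[[7,12],[8,4],[11,19],[37,18],[41,19],[43,18],[46,20],[47,0]]
[[7,12],[8,4],[11,19],[37,18],[41,19],[43,18],[46,20],[47,0]]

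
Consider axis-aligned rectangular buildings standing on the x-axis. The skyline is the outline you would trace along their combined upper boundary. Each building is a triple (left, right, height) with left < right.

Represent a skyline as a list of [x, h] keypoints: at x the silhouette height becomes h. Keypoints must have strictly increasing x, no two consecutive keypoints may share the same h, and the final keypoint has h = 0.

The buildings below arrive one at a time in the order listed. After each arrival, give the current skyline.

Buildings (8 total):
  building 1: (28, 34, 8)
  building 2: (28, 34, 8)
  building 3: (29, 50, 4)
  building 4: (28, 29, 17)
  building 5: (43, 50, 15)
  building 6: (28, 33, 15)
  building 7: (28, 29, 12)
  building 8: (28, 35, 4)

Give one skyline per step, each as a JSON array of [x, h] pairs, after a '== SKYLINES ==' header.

== SKYLINES ==
[[28,8],[34,0]]
[[28,8],[34,0]]
[[28,8],[34,4],[50,0]]
[[28,17],[29,8],[34,4],[50,0]]
[[28,17],[29,8],[34,4],[43,15],[50,0]]
[[28,17],[29,15],[33,8],[34,4],[43,15],[50,0]]
[[28,17],[29,15],[33,8],[34,4],[43,15],[50,0]]
[[28,17],[29,15],[33,8],[34,4],[43,15],[50,0]]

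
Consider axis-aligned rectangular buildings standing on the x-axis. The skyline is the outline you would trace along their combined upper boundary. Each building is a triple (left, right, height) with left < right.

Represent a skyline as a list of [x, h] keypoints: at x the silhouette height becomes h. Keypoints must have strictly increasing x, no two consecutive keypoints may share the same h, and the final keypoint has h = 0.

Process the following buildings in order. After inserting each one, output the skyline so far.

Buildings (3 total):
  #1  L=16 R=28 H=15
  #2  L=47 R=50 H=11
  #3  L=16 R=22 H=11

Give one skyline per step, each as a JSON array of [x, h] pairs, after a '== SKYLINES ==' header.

== SKYLINES ==
[[16,15],[28,0]]
[[16,15],[28,0],[47,11],[50,0]]
[[16,15],[28,0],[47,11],[50,0]]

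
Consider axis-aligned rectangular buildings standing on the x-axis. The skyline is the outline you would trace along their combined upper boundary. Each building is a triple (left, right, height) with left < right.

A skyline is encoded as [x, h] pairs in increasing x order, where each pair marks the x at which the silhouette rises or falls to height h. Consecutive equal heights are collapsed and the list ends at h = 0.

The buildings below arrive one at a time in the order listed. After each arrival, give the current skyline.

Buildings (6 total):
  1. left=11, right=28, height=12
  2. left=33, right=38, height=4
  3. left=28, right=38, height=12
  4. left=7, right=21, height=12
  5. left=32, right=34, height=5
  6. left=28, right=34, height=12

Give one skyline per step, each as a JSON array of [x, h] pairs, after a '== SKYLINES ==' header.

== SKYLINES ==
[[11,12],[28,0]]
[[11,12],[28,0],[33,4],[38,0]]
[[11,12],[38,0]]
[[7,12],[38,0]]
[[7,12],[38,0]]
[[7,12],[38,0]]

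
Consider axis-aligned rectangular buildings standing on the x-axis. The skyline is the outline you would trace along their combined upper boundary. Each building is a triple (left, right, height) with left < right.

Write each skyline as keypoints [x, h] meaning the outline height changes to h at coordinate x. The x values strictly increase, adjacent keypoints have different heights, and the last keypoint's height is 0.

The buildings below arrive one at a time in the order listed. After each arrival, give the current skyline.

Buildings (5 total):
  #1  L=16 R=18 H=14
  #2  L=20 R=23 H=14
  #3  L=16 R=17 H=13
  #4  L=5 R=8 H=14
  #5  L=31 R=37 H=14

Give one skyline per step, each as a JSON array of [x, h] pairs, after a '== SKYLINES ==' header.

== SKYLINES ==
[[16,14],[18,0]]
[[16,14],[18,0],[20,14],[23,0]]
[[16,14],[18,0],[20,14],[23,0]]
[[5,14],[8,0],[16,14],[18,0],[20,14],[23,0]]
[[5,14],[8,0],[16,14],[18,0],[20,14],[23,0],[31,14],[37,0]]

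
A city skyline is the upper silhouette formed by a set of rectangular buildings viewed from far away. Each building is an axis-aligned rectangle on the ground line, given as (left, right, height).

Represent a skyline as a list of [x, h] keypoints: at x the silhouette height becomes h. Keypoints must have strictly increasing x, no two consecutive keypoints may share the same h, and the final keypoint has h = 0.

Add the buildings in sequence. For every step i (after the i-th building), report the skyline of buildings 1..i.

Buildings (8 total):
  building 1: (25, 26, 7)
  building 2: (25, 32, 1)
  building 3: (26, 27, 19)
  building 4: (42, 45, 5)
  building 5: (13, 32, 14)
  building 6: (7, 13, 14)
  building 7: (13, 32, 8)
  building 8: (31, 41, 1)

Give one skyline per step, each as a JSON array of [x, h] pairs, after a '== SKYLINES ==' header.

== SKYLINES ==
[[25,7],[26,0]]
[[25,7],[26,1],[32,0]]
[[25,7],[26,19],[27,1],[32,0]]
[[25,7],[26,19],[27,1],[32,0],[42,5],[45,0]]
[[13,14],[26,19],[27,14],[32,0],[42,5],[45,0]]
[[7,14],[26,19],[27,14],[32,0],[42,5],[45,0]]
[[7,14],[26,19],[27,14],[32,0],[42,5],[45,0]]
[[7,14],[26,19],[27,14],[32,1],[41,0],[42,5],[45,0]]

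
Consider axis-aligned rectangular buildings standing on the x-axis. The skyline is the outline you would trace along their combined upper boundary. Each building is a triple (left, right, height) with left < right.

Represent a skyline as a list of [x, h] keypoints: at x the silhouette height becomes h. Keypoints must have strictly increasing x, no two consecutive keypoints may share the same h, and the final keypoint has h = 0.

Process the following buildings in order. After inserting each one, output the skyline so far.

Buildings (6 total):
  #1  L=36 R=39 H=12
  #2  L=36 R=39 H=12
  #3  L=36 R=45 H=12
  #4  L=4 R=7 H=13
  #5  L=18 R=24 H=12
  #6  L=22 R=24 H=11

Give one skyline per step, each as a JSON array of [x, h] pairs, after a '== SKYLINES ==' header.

== SKYLINES ==
[[36,12],[39,0]]
[[36,12],[39,0]]
[[36,12],[45,0]]
[[4,13],[7,0],[36,12],[45,0]]
[[4,13],[7,0],[18,12],[24,0],[36,12],[45,0]]
[[4,13],[7,0],[18,12],[24,0],[36,12],[45,0]]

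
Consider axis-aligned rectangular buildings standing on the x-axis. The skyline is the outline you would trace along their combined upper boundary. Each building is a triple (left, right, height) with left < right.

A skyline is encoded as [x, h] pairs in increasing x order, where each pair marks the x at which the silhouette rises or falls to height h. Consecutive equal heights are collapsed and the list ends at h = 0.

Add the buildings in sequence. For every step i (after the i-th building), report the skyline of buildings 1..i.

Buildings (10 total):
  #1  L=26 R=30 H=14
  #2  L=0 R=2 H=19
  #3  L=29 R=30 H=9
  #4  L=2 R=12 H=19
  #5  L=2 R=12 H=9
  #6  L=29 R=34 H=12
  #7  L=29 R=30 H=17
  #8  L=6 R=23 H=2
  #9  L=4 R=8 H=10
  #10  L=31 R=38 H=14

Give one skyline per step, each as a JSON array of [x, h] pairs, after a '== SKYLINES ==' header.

== SKYLINES ==
[[26,14],[30,0]]
[[0,19],[2,0],[26,14],[30,0]]
[[0,19],[2,0],[26,14],[30,0]]
[[0,19],[12,0],[26,14],[30,0]]
[[0,19],[12,0],[26,14],[30,0]]
[[0,19],[12,0],[26,14],[30,12],[34,0]]
[[0,19],[12,0],[26,14],[29,17],[30,12],[34,0]]
[[0,19],[12,2],[23,0],[26,14],[29,17],[30,12],[34,0]]
[[0,19],[12,2],[23,0],[26,14],[29,17],[30,12],[34,0]]
[[0,19],[12,2],[23,0],[26,14],[29,17],[30,12],[31,14],[38,0]]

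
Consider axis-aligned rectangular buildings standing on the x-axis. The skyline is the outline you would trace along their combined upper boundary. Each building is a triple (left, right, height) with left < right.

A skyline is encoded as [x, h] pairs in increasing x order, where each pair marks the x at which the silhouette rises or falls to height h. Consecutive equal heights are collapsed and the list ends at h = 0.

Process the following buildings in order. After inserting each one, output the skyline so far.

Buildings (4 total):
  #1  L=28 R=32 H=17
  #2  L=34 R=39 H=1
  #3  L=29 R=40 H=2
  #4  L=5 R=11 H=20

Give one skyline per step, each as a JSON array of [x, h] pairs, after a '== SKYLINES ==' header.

== SKYLINES ==
[[28,17],[32,0]]
[[28,17],[32,0],[34,1],[39,0]]
[[28,17],[32,2],[40,0]]
[[5,20],[11,0],[28,17],[32,2],[40,0]]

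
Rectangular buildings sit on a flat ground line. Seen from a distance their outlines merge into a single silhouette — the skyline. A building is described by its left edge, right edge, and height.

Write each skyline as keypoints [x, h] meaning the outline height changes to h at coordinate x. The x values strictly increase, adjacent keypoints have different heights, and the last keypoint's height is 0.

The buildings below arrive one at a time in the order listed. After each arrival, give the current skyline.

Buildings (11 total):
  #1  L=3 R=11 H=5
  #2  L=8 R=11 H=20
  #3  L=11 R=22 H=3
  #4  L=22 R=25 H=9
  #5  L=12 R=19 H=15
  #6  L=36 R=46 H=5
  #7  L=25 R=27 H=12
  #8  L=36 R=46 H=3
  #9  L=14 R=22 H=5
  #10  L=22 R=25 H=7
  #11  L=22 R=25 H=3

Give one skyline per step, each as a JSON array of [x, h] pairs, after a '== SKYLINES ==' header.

== SKYLINES ==
[[3,5],[11,0]]
[[3,5],[8,20],[11,0]]
[[3,5],[8,20],[11,3],[22,0]]
[[3,5],[8,20],[11,3],[22,9],[25,0]]
[[3,5],[8,20],[11,3],[12,15],[19,3],[22,9],[25,0]]
[[3,5],[8,20],[11,3],[12,15],[19,3],[22,9],[25,0],[36,5],[46,0]]
[[3,5],[8,20],[11,3],[12,15],[19,3],[22,9],[25,12],[27,0],[36,5],[46,0]]
[[3,5],[8,20],[11,3],[12,15],[19,3],[22,9],[25,12],[27,0],[36,5],[46,0]]
[[3,5],[8,20],[11,3],[12,15],[19,5],[22,9],[25,12],[27,0],[36,5],[46,0]]
[[3,5],[8,20],[11,3],[12,15],[19,5],[22,9],[25,12],[27,0],[36,5],[46,0]]
[[3,5],[8,20],[11,3],[12,15],[19,5],[22,9],[25,12],[27,0],[36,5],[46,0]]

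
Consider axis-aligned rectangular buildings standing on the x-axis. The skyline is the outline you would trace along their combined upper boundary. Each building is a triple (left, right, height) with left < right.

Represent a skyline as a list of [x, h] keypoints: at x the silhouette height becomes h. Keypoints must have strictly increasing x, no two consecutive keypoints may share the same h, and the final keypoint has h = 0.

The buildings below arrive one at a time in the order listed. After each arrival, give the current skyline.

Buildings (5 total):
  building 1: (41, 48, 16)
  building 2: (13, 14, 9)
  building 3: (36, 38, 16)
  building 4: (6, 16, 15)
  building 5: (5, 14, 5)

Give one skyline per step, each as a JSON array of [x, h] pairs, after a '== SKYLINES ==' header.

== SKYLINES ==
[[41,16],[48,0]]
[[13,9],[14,0],[41,16],[48,0]]
[[13,9],[14,0],[36,16],[38,0],[41,16],[48,0]]
[[6,15],[16,0],[36,16],[38,0],[41,16],[48,0]]
[[5,5],[6,15],[16,0],[36,16],[38,0],[41,16],[48,0]]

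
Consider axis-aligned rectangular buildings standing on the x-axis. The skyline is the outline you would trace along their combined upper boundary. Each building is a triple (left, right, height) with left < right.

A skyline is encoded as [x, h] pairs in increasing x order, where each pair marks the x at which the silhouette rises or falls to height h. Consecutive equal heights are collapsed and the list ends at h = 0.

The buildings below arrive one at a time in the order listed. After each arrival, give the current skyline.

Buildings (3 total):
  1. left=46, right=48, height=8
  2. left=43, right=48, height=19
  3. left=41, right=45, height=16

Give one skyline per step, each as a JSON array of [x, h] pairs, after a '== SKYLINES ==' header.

== SKYLINES ==
[[46,8],[48,0]]
[[43,19],[48,0]]
[[41,16],[43,19],[48,0]]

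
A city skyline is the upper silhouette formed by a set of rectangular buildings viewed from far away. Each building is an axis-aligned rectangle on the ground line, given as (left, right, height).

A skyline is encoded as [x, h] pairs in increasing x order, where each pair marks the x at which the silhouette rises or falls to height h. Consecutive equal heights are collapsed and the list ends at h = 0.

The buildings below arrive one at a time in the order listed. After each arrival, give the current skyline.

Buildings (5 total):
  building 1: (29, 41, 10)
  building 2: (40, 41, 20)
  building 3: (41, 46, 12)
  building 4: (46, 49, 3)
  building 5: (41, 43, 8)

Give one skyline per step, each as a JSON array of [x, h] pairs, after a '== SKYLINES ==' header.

== SKYLINES ==
[[29,10],[41,0]]
[[29,10],[40,20],[41,0]]
[[29,10],[40,20],[41,12],[46,0]]
[[29,10],[40,20],[41,12],[46,3],[49,0]]
[[29,10],[40,20],[41,12],[46,3],[49,0]]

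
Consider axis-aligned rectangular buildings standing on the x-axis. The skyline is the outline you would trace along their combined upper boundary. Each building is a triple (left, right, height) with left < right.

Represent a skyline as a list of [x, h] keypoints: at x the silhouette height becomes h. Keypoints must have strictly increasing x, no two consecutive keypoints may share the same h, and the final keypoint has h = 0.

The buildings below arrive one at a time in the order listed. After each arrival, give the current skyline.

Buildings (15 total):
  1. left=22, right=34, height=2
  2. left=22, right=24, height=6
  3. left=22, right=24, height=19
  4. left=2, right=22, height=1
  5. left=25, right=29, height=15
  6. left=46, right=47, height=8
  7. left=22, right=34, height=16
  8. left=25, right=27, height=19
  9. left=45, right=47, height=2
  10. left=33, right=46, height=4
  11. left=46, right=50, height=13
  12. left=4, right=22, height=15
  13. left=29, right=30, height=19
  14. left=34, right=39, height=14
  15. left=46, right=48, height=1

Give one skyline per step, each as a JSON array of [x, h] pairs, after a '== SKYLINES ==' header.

== SKYLINES ==
[[22,2],[34,0]]
[[22,6],[24,2],[34,0]]
[[22,19],[24,2],[34,0]]
[[2,1],[22,19],[24,2],[34,0]]
[[2,1],[22,19],[24,2],[25,15],[29,2],[34,0]]
[[2,1],[22,19],[24,2],[25,15],[29,2],[34,0],[46,8],[47,0]]
[[2,1],[22,19],[24,16],[34,0],[46,8],[47,0]]
[[2,1],[22,19],[24,16],[25,19],[27,16],[34,0],[46,8],[47,0]]
[[2,1],[22,19],[24,16],[25,19],[27,16],[34,0],[45,2],[46,8],[47,0]]
[[2,1],[22,19],[24,16],[25,19],[27,16],[34,4],[46,8],[47,0]]
[[2,1],[22,19],[24,16],[25,19],[27,16],[34,4],[46,13],[50,0]]
[[2,1],[4,15],[22,19],[24,16],[25,19],[27,16],[34,4],[46,13],[50,0]]
[[2,1],[4,15],[22,19],[24,16],[25,19],[27,16],[29,19],[30,16],[34,4],[46,13],[50,0]]
[[2,1],[4,15],[22,19],[24,16],[25,19],[27,16],[29,19],[30,16],[34,14],[39,4],[46,13],[50,0]]
[[2,1],[4,15],[22,19],[24,16],[25,19],[27,16],[29,19],[30,16],[34,14],[39,4],[46,13],[50,0]]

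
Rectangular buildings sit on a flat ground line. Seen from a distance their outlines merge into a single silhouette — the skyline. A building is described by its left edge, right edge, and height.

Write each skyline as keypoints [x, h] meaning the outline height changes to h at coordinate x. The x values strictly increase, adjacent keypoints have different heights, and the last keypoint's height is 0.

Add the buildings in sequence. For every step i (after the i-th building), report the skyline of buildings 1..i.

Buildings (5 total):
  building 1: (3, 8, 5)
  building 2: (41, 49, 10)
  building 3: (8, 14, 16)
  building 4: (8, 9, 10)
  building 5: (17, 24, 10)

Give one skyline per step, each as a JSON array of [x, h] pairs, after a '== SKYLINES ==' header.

== SKYLINES ==
[[3,5],[8,0]]
[[3,5],[8,0],[41,10],[49,0]]
[[3,5],[8,16],[14,0],[41,10],[49,0]]
[[3,5],[8,16],[14,0],[41,10],[49,0]]
[[3,5],[8,16],[14,0],[17,10],[24,0],[41,10],[49,0]]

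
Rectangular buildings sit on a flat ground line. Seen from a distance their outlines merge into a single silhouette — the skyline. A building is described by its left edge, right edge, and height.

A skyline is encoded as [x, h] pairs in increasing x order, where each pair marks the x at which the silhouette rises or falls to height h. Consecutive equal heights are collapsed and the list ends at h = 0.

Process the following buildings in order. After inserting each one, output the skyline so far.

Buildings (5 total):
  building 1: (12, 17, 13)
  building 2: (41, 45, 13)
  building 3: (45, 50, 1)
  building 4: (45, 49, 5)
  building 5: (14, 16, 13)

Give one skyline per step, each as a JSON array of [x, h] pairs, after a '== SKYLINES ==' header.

== SKYLINES ==
[[12,13],[17,0]]
[[12,13],[17,0],[41,13],[45,0]]
[[12,13],[17,0],[41,13],[45,1],[50,0]]
[[12,13],[17,0],[41,13],[45,5],[49,1],[50,0]]
[[12,13],[17,0],[41,13],[45,5],[49,1],[50,0]]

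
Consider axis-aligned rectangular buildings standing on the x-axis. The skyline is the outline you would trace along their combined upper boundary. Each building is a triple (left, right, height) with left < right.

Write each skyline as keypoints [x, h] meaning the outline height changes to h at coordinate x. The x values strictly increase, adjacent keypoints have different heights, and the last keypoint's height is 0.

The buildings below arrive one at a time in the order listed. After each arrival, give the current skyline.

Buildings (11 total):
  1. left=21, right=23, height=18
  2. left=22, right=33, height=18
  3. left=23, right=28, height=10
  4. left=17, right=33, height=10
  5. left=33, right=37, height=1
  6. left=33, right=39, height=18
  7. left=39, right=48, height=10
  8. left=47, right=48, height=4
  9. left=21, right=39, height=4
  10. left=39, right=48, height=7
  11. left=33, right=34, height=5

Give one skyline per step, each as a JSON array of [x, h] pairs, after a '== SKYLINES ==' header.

== SKYLINES ==
[[21,18],[23,0]]
[[21,18],[33,0]]
[[21,18],[33,0]]
[[17,10],[21,18],[33,0]]
[[17,10],[21,18],[33,1],[37,0]]
[[17,10],[21,18],[39,0]]
[[17,10],[21,18],[39,10],[48,0]]
[[17,10],[21,18],[39,10],[48,0]]
[[17,10],[21,18],[39,10],[48,0]]
[[17,10],[21,18],[39,10],[48,0]]
[[17,10],[21,18],[39,10],[48,0]]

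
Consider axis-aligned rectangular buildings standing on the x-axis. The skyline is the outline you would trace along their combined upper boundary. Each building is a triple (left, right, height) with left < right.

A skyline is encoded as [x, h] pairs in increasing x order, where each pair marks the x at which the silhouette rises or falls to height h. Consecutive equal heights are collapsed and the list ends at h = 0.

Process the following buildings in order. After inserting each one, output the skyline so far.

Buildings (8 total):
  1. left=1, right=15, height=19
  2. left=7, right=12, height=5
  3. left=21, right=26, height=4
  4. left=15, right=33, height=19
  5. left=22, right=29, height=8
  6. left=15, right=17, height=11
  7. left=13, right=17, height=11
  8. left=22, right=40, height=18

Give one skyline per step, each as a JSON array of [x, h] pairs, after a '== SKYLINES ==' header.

== SKYLINES ==
[[1,19],[15,0]]
[[1,19],[15,0]]
[[1,19],[15,0],[21,4],[26,0]]
[[1,19],[33,0]]
[[1,19],[33,0]]
[[1,19],[33,0]]
[[1,19],[33,0]]
[[1,19],[33,18],[40,0]]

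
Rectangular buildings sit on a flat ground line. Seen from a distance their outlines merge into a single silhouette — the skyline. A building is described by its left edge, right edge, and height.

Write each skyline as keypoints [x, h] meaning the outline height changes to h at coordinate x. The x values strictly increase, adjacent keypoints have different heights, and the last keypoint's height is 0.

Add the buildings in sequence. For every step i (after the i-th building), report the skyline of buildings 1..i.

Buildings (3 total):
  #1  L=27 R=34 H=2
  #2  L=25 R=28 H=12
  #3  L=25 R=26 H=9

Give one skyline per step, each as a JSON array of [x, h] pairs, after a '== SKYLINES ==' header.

== SKYLINES ==
[[27,2],[34,0]]
[[25,12],[28,2],[34,0]]
[[25,12],[28,2],[34,0]]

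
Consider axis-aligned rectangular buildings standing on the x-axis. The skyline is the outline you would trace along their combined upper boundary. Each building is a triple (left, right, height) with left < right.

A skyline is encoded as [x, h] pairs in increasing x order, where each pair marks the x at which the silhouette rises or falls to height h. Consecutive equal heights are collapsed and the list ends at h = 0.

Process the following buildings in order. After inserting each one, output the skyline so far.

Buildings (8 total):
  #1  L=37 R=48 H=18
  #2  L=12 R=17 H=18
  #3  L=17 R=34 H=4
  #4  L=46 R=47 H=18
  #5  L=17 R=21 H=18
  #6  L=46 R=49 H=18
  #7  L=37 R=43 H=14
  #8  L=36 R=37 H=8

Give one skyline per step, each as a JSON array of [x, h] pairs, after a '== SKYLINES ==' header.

== SKYLINES ==
[[37,18],[48,0]]
[[12,18],[17,0],[37,18],[48,0]]
[[12,18],[17,4],[34,0],[37,18],[48,0]]
[[12,18],[17,4],[34,0],[37,18],[48,0]]
[[12,18],[21,4],[34,0],[37,18],[48,0]]
[[12,18],[21,4],[34,0],[37,18],[49,0]]
[[12,18],[21,4],[34,0],[37,18],[49,0]]
[[12,18],[21,4],[34,0],[36,8],[37,18],[49,0]]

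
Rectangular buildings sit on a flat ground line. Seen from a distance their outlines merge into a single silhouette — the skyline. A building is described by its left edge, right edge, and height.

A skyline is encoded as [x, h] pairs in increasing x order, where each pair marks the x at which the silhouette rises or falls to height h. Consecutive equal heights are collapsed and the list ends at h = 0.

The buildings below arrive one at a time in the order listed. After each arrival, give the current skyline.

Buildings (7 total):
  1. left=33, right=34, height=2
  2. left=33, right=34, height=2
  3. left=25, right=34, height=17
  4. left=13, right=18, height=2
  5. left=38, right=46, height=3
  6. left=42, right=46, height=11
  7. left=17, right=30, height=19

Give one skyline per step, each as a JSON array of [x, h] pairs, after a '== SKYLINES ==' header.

== SKYLINES ==
[[33,2],[34,0]]
[[33,2],[34,0]]
[[25,17],[34,0]]
[[13,2],[18,0],[25,17],[34,0]]
[[13,2],[18,0],[25,17],[34,0],[38,3],[46,0]]
[[13,2],[18,0],[25,17],[34,0],[38,3],[42,11],[46,0]]
[[13,2],[17,19],[30,17],[34,0],[38,3],[42,11],[46,0]]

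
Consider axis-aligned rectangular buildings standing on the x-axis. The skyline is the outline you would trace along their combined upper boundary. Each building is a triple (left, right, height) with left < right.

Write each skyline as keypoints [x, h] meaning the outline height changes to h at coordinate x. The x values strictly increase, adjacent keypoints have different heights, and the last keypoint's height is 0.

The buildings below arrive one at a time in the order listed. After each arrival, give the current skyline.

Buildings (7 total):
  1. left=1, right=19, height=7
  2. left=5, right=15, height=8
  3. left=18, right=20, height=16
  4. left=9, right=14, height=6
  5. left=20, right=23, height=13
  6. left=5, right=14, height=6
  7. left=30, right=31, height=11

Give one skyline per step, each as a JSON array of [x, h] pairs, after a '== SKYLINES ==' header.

== SKYLINES ==
[[1,7],[19,0]]
[[1,7],[5,8],[15,7],[19,0]]
[[1,7],[5,8],[15,7],[18,16],[20,0]]
[[1,7],[5,8],[15,7],[18,16],[20,0]]
[[1,7],[5,8],[15,7],[18,16],[20,13],[23,0]]
[[1,7],[5,8],[15,7],[18,16],[20,13],[23,0]]
[[1,7],[5,8],[15,7],[18,16],[20,13],[23,0],[30,11],[31,0]]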